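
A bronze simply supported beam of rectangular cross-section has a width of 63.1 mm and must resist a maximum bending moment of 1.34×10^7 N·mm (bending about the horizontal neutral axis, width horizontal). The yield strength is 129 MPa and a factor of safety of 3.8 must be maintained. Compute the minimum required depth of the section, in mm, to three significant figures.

h = 194 mm

σ_allow = 129/3.8 = 33.95 MPa.
For a rectangular section σ = 6M/(bh²), so h² = 6M/(b σ_allow) = 6×1.3400×10^7/(63.1×33.95) = 37530 mm².
h = 193.7 mm.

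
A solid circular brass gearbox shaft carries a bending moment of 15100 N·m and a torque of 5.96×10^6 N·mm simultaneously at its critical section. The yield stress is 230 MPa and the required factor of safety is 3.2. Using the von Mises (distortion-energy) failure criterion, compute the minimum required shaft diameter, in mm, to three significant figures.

d = 131 mm

σ_allow = σ_y/n = 230/3.2 = 71.88 MPa.
For a solid shaft σ_b = 32M/(πd³) and τ = 16T/(πd³), so the von Mises stress is σ' = (16/πd³)·√(4M²+3T²).
√(4M²+3T²) = √(4×(1.510×10^7)² + 3×(5.960×10^6)²) = 3.192×10^7 N·mm.
d³ = 16×3.192×10^7/(π×71.88) = 2.261×10^6 mm³.
d = 131.3 mm.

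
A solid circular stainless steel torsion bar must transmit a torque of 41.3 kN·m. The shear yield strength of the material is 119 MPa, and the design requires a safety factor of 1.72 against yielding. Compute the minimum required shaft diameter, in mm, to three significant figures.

d = 145 mm

Allowable shear stress τ_allow = 119/1.72 = 69.19 MPa.
For a solid shaft τ = 16T/(πd³), so d³ = 16T/(π τ_allow) = 16×4.1300×10^7/(π×69.19) = 3.040×10^6 mm³.
d = (3.040×10^6)^(1/3) = 144.9 mm.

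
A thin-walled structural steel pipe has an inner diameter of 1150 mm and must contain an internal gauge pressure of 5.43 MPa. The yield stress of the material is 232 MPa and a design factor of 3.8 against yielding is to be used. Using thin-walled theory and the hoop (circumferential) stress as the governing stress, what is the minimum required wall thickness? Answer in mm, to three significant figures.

t = 51.1 mm

σ_allow = 232/3.8 = 61.05 MPa.
Hoop stress σ_h = pD/(2t), so t = pD/(2σ_allow) = 5.43×1150/(2×61.05) = 51.14 mm.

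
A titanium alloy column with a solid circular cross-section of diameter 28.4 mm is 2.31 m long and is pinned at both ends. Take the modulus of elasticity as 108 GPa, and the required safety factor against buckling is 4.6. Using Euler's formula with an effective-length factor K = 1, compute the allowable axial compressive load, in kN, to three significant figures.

P_allow = 1.39 kN

I = πd⁴/64 = π×28.4⁴/64 = 31930 mm⁴.
Effective length L_e = KL = 1×2.31 m = 2310 mm.
Euler critical load P_cr = π²EI/L_e² = π²×108000×31930/2310² = 6379 N.
P_allow = P_cr/n = 6379/4.6 = 1387 N.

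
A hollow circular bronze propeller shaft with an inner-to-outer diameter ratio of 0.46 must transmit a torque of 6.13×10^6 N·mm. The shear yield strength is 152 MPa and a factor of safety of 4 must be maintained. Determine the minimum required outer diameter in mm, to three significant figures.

d_o = 95.1 mm

τ_allow = 152/4 = 38.00 MPa.
For a hollow shaft τ = 16T/[πd_o³(1−k⁴)] with k = 0.46, so 1−k⁴ = 0.9552.
d_o³ = 16T/[π τ_allow (1−k⁴)] = 16×6130000/(π×38.00×0.9552) = 860100 mm³.
d_o = 95.10 mm.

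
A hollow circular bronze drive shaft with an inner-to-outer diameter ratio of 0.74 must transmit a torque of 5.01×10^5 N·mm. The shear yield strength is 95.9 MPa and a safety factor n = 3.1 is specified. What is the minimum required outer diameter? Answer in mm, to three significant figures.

τ_allow = 95.9/3.1 = 30.94 MPa.
For a hollow shaft τ = 16T/[πd_o³(1−k⁴)] with k = 0.74, so 1−k⁴ = 0.7001.
d_o³ = 16T/[π τ_allow (1−k⁴)] = 16×501000/(π×30.94×0.7001) = 117800 mm³.
d_o = 49.02 mm.

d_o = 49.0 mm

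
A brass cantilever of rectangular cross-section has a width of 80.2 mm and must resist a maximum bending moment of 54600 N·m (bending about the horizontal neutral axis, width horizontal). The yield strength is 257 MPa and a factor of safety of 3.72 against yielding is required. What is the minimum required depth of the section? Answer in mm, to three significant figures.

σ_allow = 257/3.72 = 69.09 MPa.
For a rectangular section σ = 6M/(bh²), so h² = 6M/(b σ_allow) = 6×5.4600×10^7/(80.2×69.09) = 59130 mm².
h = 243.2 mm.

h = 243 mm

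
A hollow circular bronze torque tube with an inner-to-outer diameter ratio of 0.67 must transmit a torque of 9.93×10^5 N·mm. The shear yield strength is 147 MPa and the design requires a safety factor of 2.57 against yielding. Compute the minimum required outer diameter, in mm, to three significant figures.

d_o = 48.0 mm

τ_allow = 147/2.57 = 57.20 MPa.
For a hollow shaft τ = 16T/[πd_o³(1−k⁴)] with k = 0.67, so 1−k⁴ = 0.7985.
d_o³ = 16T/[π τ_allow (1−k⁴)] = 16×993000/(π×57.20×0.7985) = 110700 mm³.
d_o = 48.02 mm.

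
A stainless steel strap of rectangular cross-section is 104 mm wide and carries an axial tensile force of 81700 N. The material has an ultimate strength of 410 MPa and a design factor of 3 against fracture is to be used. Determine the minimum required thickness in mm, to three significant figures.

σ_allow = 410/3 = 136.7 MPa.
Required area A = F/σ_allow = 81700/136.7 = 597.8 mm².
t = A/w = 597.8/104 = 5.748 mm.

t = 5.75 mm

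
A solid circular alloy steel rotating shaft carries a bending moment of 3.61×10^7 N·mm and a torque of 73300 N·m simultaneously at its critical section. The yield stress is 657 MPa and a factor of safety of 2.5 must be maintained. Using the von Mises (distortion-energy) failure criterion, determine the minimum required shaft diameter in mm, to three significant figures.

σ_allow = σ_y/n = 657/2.5 = 262.8 MPa.
For a solid shaft σ_b = 32M/(πd³) and τ = 16T/(πd³), so the von Mises stress is σ' = (16/πd³)·√(4M²+3T²).
√(4M²+3T²) = √(4×(3.610×10^7)² + 3×(7.330×10^7)²) = 1.461×10^8 N·mm.
d³ = 16×1.461×10^8/(π×262.8) = 2.830×10^6 mm³.
d = 141.5 mm.

d = 141 mm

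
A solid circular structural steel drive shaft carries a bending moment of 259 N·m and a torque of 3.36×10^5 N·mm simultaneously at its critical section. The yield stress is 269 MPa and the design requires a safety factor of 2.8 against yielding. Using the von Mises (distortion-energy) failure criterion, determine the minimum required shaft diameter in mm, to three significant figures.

d = 34.6 mm

σ_allow = σ_y/n = 269/2.8 = 96.07 MPa.
For a solid shaft σ_b = 32M/(πd³) and τ = 16T/(πd³), so the von Mises stress is σ' = (16/πd³)·√(4M²+3T²).
√(4M²+3T²) = √(4×(259000)² + 3×(336000)²) = 779100 N·mm.
d³ = 16×779100/(π×96.07) = 41300 mm³.
d = 34.57 mm.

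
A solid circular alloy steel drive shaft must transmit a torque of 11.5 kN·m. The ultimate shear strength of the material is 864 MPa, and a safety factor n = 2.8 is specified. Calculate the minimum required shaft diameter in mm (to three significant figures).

d = 57.5 mm

Allowable shear stress τ_allow = 864/2.8 = 308.6 MPa.
For a solid shaft τ = 16T/(πd³), so d³ = 16T/(π τ_allow) = 16×1.1500×10^7/(π×308.6) = 189800 mm³.
d = (189800)^(1/3) = 57.47 mm.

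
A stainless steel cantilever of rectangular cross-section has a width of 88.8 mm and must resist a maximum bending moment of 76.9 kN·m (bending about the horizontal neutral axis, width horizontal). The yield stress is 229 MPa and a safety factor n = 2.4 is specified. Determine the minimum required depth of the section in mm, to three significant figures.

h = 233 mm

σ_allow = 229/2.4 = 95.42 MPa.
For a rectangular section σ = 6M/(bh²), so h² = 6M/(b σ_allow) = 6×7.6900×10^7/(88.8×95.42) = 54460 mm².
h = 233.4 mm.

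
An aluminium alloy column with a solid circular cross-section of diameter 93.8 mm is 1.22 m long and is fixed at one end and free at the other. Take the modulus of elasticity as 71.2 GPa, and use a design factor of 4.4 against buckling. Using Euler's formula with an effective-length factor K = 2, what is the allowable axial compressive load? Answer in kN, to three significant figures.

P_allow = 102 kN

I = πd⁴/64 = π×93.8⁴/64 = 3.800×10^6 mm⁴.
Effective length L_e = KL = 2×1.22 m = 2440 mm.
Euler critical load P_cr = π²EI/L_e² = π²×71200×3.800×10^6/2440² = 448500 N.
P_allow = P_cr/n = 448500/4.4 = 101900 N.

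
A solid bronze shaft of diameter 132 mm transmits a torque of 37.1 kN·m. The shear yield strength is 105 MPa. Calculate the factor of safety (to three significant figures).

τ = 16T/(πd³) = 16×3.7100×10^7/(π×132³) = 82.15 MPa.
n = τ_limit/τ = 105/82.15 = 1.278.

n = 1.28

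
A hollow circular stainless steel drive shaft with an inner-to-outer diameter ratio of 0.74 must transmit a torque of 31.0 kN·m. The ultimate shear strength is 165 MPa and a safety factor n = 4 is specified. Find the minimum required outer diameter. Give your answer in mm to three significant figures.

τ_allow = 165/4 = 41.25 MPa.
For a hollow shaft τ = 16T/[πd_o³(1−k⁴)] with k = 0.74, so 1−k⁴ = 0.7001.
d_o³ = 16T/[π τ_allow (1−k⁴)] = 16×3.1000×10^7/(π×41.25×0.7001) = 5.467×10^6 mm³.
d_o = 176.2 mm.

d_o = 176 mm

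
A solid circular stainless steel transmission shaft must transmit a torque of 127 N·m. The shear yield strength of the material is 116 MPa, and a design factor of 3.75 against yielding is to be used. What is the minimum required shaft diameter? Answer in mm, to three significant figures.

d = 27.5 mm

Allowable shear stress τ_allow = 116/3.75 = 30.93 MPa.
For a solid shaft τ = 16T/(πd³), so d³ = 16T/(π τ_allow) = 16×127000/(π×30.93) = 20910 mm³.
d = (20910)^(1/3) = 27.55 mm.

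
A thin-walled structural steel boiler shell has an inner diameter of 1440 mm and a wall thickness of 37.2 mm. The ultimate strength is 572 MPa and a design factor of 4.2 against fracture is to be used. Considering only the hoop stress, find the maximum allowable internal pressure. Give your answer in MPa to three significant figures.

p_allow = 7.04 MPa

σ_allow = 572/4.2 = 136.2 MPa.
σ_h = pD/(2t) → p_allow = 2σ_allow t/D = 2×136.2×37.2/1440 = 7.037 MPa.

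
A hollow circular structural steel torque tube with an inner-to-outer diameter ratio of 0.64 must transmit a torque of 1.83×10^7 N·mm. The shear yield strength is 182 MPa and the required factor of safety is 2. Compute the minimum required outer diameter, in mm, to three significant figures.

d_o = 107 mm

τ_allow = 182/2 = 91.00 MPa.
For a hollow shaft τ = 16T/[πd_o³(1−k⁴)] with k = 0.64, so 1−k⁴ = 0.8322.
d_o³ = 16T/[π τ_allow (1−k⁴)] = 16×1.8300×10^7/(π×91.00×0.8322) = 1.231×10^6 mm³.
d_o = 107.2 mm.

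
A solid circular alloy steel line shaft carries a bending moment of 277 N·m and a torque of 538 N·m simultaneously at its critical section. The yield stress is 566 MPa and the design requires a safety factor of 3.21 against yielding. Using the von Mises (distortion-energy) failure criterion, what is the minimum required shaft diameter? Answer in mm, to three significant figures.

d = 31.5 mm

σ_allow = σ_y/n = 566/3.21 = 176.3 MPa.
For a solid shaft σ_b = 32M/(πd³) and τ = 16T/(πd³), so the von Mises stress is σ' = (16/πd³)·√(4M²+3T²).
√(4M²+3T²) = √(4×(277000)² + 3×(538000)²) = 1.084×10^6 N·mm.
d³ = 16×1.084×10^6/(π×176.3) = 31310 mm³.
d = 31.52 mm.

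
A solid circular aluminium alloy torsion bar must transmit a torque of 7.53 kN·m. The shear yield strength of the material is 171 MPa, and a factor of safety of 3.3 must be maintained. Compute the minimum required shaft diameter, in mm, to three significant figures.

Allowable shear stress τ_allow = 171/3.3 = 51.82 MPa.
For a solid shaft τ = 16T/(πd³), so d³ = 16T/(π τ_allow) = 16×7530000/(π×51.82) = 740100 mm³.
d = (740100)^(1/3) = 90.45 mm.

d = 90.5 mm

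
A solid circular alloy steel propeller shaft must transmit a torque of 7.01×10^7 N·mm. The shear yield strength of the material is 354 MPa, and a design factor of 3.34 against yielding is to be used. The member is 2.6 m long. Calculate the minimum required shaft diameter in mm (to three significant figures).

Allowable shear stress τ_allow = 354/3.34 = 106.0 MPa.
For a solid shaft τ = 16T/(πd³), so d³ = 16T/(π τ_allow) = 16×7.0100×10^7/(π×106.0) = 3.368×10^6 mm³.
d = (3.368×10^6)^(1/3) = 149.9 mm.

d = 150 mm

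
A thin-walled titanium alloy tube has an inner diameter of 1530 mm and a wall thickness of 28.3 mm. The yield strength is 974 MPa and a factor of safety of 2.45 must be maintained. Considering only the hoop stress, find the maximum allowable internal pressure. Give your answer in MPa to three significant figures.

p_allow = 14.7 MPa

σ_allow = 974/2.45 = 397.6 MPa.
σ_h = pD/(2t) → p_allow = 2σ_allow t/D = 2×397.6×28.3/1530 = 14.71 MPa.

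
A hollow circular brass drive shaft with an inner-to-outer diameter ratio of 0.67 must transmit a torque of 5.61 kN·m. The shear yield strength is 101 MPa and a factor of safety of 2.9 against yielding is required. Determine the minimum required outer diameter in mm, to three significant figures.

τ_allow = 101/2.9 = 34.83 MPa.
For a hollow shaft τ = 16T/[πd_o³(1−k⁴)] with k = 0.67, so 1−k⁴ = 0.7985.
d_o³ = 16T/[π τ_allow (1−k⁴)] = 16×5610000/(π×34.83×0.7985) = 1.027×10^6 mm³.
d_o = 100.9 mm.

d_o = 101 mm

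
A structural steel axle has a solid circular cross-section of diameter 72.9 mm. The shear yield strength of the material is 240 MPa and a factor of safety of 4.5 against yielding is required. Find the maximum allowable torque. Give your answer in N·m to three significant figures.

T_allow = 4060 N·m

τ_allow = 240/4.5 = 53.33 MPa.
For a solid shaft T_allow = τ_allow·πd³/16; πd³/16 = π×72.9³/16 = 76070 mm³.
T_allow = 53.33×76070 = 4.057×10^6 N·mm = 4057 N·m.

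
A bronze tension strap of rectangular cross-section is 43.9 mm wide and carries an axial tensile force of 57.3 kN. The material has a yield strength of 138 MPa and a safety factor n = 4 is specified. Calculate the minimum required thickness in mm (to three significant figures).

σ_allow = 138/4 = 34.50 MPa.
Required area A = F/σ_allow = 57300/34.50 = 1661 mm².
t = A/w = 1661/43.9 = 37.83 mm.

t = 37.8 mm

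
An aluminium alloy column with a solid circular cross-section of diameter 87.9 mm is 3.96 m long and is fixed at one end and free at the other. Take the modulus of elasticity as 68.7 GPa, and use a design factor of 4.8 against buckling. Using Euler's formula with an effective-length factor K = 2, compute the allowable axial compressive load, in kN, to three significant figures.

P_allow = 6.60 kN

I = πd⁴/64 = π×87.9⁴/64 = 2.930×10^6 mm⁴.
Effective length L_e = KL = 2×3.96 m = 7920 mm.
Euler critical load P_cr = π²EI/L_e² = π²×68700×2.930×10^6/7920² = 31680 N.
P_allow = P_cr/n = 31680/4.8 = 6599 N.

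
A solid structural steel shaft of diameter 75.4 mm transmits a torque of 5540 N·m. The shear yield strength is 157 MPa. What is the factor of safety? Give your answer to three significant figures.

n = 2.39

τ = 16T/(πd³) = 16×5540000/(π×75.4³) = 65.82 MPa.
n = τ_limit/τ = 157/65.82 = 2.385.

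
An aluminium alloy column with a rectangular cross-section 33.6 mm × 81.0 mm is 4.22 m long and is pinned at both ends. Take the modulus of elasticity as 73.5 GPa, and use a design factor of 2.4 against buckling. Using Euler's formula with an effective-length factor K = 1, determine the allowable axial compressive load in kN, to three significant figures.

Buckling occurs about the weak axis: I_min = h·b³/12 = 81.0×33.6³/12 = 256000 mm⁴ (b = 33.6 mm is the smaller dimension).
Effective length L_e = KL = 1×4.22 m = 4220 mm.
Euler critical load P_cr = π²EI/L_e² = π²×73500×256000/4220² = 10430 N.
P_allow = P_cr/n = 10430/2.4 = 4346 N.

P_allow = 4.35 kN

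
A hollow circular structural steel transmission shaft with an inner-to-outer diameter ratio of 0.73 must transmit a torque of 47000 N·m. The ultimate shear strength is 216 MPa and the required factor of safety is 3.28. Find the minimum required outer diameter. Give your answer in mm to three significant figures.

d_o = 172 mm

τ_allow = 216/3.28 = 65.85 MPa.
For a hollow shaft τ = 16T/[πd_o³(1−k⁴)] with k = 0.73, so 1−k⁴ = 0.7160.
d_o³ = 16T/[π τ_allow (1−k⁴)] = 16×4.7000×10^7/(π×65.85×0.7160) = 5.076×10^6 mm³.
d_o = 171.9 mm.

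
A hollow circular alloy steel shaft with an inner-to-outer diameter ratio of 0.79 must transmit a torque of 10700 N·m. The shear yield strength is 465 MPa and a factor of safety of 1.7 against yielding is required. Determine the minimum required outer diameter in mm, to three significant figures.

d_o = 68.8 mm

τ_allow = 465/1.7 = 273.5 MPa.
For a hollow shaft τ = 16T/[πd_o³(1−k⁴)] with k = 0.79, so 1−k⁴ = 0.6105.
d_o³ = 16T/[π τ_allow (1−k⁴)] = 16×1.0700×10^7/(π×273.5×0.6105) = 326300 mm³.
d_o = 68.85 mm.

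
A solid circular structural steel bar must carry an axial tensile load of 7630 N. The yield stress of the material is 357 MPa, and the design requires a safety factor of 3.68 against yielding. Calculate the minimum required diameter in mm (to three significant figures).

d = 10.0 mm

Allowable stress σ_allow = 357/3.68 = 97.01 MPa.
Required area A = F/σ_allow = 7630.0/97.01 = 78.65 mm².
A = πd²/4 → d = √(4A/π) = 10.01 mm.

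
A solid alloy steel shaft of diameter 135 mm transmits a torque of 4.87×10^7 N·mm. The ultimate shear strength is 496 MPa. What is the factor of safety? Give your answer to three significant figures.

τ = 16T/(πd³) = 16×4.8700×10^7/(π×135³) = 100.8 MPa.
n = τ_limit/τ = 496/100.8 = 4.920.

n = 4.92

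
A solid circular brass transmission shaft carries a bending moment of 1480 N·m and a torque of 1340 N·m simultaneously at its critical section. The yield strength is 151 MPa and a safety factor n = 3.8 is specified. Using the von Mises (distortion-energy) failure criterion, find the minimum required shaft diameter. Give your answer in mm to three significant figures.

σ_allow = σ_y/n = 151/3.8 = 39.74 MPa.
For a solid shaft σ_b = 32M/(πd³) and τ = 16T/(πd³), so the von Mises stress is σ' = (16/πd³)·√(4M²+3T²).
√(4M²+3T²) = √(4×(1.480×10^6)² + 3×(1.340×10^6)²) = 3.761×10^6 N·mm.
d³ = 16×3.761×10^6/(π×39.74) = 482100 mm³.
d = 78.41 mm.

d = 78.4 mm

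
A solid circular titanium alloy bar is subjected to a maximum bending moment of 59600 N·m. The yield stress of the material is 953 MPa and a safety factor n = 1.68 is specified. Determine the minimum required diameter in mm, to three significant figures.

d = 102 mm

σ_allow = 953/1.68 = 567.3 MPa.
For a solid circular section σ = 32M/(πd³), so d³ = 32M/(π σ_allow) = 32×5.9600×10^7/(π×567.3) = 1.070×10^6 mm³.
d = 102.3 mm.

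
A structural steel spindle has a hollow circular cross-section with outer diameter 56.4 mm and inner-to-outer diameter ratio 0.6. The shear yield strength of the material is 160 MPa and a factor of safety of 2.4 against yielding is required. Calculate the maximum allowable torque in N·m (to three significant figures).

T_allow = 2040 N·m

τ_allow = 160/2.4 = 66.67 MPa.
For a hollow shaft T_allow = τ_allow·πd_o³(1−k⁴)/16 with 1−k⁴ = 0.8704, so πd_o³(1−k⁴)/16 = 30660 mm³.
T_allow = 66.67×30660 = 2.044×10^6 N·mm = 2044 N·m.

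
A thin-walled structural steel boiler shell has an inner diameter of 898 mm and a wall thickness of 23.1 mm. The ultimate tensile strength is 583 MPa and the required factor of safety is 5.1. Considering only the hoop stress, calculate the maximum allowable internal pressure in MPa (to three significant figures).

p_allow = 5.88 MPa

σ_allow = 583/5.1 = 114.3 MPa.
σ_h = pD/(2t) → p_allow = 2σ_allow t/D = 2×114.3×23.1/898 = 5.881 MPa.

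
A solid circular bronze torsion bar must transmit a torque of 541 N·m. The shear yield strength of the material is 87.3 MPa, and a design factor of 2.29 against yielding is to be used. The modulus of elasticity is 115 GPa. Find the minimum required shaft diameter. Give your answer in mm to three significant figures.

d = 41.7 mm

Allowable shear stress τ_allow = 87.3/2.29 = 38.12 MPa.
For a solid shaft τ = 16T/(πd³), so d³ = 16T/(π τ_allow) = 16×541000/(π×38.12) = 72280 mm³.
d = (72280)^(1/3) = 41.65 mm.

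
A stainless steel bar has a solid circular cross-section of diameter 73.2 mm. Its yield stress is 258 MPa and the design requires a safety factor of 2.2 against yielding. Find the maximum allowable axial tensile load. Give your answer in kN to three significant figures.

F_allow = 494 kN

σ_allow = 258/2.2 = 117.3 MPa.
A = πd²/4 = π×73.2²/4 = 4208 mm².
F_allow = σ_allow × A = 117.3×4208 = 493500 N.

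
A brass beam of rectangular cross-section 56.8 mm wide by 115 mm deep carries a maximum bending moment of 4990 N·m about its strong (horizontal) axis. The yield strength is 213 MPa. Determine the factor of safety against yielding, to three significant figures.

n = 5.34

Section modulus S = bh²/6 = 56.8×115²/6 = 125200 mm³.
σ = M/S = 4990000/125200 = 39.86 MPa.
n = 213/39.86 = 5.344.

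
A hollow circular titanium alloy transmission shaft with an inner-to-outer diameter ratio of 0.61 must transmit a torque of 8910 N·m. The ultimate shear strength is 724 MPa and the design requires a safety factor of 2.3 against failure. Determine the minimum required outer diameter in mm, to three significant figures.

d_o = 55.1 mm

τ_allow = 724/2.3 = 314.8 MPa.
For a hollow shaft τ = 16T/[πd_o³(1−k⁴)] with k = 0.61, so 1−k⁴ = 0.8615.
d_o³ = 16T/[π τ_allow (1−k⁴)] = 16×8910000/(π×314.8×0.8615) = 167300 mm³.
d_o = 55.10 mm.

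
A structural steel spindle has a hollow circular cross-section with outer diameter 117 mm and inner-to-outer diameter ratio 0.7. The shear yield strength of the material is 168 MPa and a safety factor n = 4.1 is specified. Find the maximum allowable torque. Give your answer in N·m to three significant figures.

τ_allow = 168/4.1 = 40.98 MPa.
For a hollow shaft T_allow = τ_allow·πd_o³(1−k⁴)/16 with 1−k⁴ = 0.7599, so πd_o³(1−k⁴)/16 = 239000 mm³.
T_allow = 40.98×239000 = 9.792×10^6 N·mm = 9792 N·m.

T_allow = 9790 N·m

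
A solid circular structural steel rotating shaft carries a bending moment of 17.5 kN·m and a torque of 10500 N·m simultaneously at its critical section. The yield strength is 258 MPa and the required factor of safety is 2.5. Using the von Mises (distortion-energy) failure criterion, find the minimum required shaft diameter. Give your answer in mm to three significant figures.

σ_allow = σ_y/n = 258/2.5 = 103.2 MPa.
For a solid shaft σ_b = 32M/(πd³) and τ = 16T/(πd³), so the von Mises stress is σ' = (16/πd³)·√(4M²+3T²).
√(4M²+3T²) = √(4×(1.750×10^7)² + 3×(1.050×10^7)²) = 3.944×10^7 N·mm.
d³ = 16×3.944×10^7/(π×103.2) = 1.947×10^6 mm³.
d = 124.9 mm.

d = 125 mm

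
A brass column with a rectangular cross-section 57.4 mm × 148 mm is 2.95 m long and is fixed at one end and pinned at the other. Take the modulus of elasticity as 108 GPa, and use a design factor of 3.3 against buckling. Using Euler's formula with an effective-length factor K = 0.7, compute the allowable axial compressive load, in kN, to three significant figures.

Buckling occurs about the weak axis: I_min = h·b³/12 = 148×57.4³/12 = 2.332×10^6 mm⁴ (b = 57.4 mm is the smaller dimension).
Effective length L_e = KL = 0.7×2.95 m = 2065 mm.
Euler critical load P_cr = π²EI/L_e² = π²×108000×2.332×10^6/2065² = 583000 N.
P_allow = P_cr/n = 583000/3.3 = 176700 N.

P_allow = 177 kN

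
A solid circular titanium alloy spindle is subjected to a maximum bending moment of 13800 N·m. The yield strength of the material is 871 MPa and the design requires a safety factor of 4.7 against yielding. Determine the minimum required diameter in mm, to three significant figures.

σ_allow = 871/4.7 = 185.3 MPa.
For a solid circular section σ = 32M/(πd³), so d³ = 32M/(π σ_allow) = 32×1.3800×10^7/(π×185.3) = 758500 mm³.
d = 91.20 mm.

d = 91.2 mm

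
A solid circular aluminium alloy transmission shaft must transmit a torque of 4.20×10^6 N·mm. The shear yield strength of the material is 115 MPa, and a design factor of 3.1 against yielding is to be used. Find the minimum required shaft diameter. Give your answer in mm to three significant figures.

Allowable shear stress τ_allow = 115/3.1 = 37.10 MPa.
For a solid shaft τ = 16T/(πd³), so d³ = 16T/(π τ_allow) = 16×4200000/(π×37.10) = 576600 mm³.
d = (576600)^(1/3) = 83.23 mm.

d = 83.2 mm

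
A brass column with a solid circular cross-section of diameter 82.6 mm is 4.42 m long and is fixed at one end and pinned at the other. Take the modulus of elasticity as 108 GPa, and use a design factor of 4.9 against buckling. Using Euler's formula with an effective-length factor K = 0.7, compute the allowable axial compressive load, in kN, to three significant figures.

P_allow = 51.9 kN

I = πd⁴/64 = π×82.6⁴/64 = 2.285×10^6 mm⁴.
Effective length L_e = KL = 0.7×4.42 m = 3094 mm.
Euler critical load P_cr = π²EI/L_e² = π²×108000×2.285×10^6/3094² = 254400 N.
P_allow = P_cr/n = 254400/4.9 = 51930 N.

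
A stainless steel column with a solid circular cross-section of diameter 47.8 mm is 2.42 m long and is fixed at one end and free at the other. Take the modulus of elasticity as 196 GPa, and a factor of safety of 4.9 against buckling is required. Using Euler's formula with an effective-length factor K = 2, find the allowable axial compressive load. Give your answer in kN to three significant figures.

I = πd⁴/64 = π×47.8⁴/64 = 256300 mm⁴.
Effective length L_e = KL = 2×2.42 m = 4840 mm.
Euler critical load P_cr = π²EI/L_e² = π²×196000×256300/4840² = 21160 N.
P_allow = P_cr/n = 21160/4.9 = 4319 N.

P_allow = 4.32 kN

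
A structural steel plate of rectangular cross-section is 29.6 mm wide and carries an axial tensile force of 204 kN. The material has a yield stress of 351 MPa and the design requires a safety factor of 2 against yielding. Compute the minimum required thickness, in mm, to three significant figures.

t = 39.3 mm

σ_allow = 351/2 = 175.5 MPa.
Required area A = F/σ_allow = 204000/175.5 = 1162 mm².
t = A/w = 1162/29.6 = 39.27 mm.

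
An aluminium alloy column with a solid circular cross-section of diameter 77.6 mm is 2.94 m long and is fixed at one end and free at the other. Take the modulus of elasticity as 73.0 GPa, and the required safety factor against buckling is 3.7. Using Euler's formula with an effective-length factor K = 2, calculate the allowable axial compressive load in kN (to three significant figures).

P_allow = 10.0 kN

I = πd⁴/64 = π×77.6⁴/64 = 1.780×10^6 mm⁴.
Effective length L_e = KL = 2×2.94 m = 5880 mm.
Euler critical load P_cr = π²EI/L_e² = π²×73000×1.780×10^6/5880² = 37090 N.
P_allow = P_cr/n = 37090/3.7 = 10020 N.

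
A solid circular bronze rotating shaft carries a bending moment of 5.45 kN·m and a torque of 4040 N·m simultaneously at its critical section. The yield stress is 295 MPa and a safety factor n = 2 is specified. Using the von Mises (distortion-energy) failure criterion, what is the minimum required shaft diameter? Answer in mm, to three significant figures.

d = 76.5 mm

σ_allow = σ_y/n = 295/2 = 147.5 MPa.
For a solid shaft σ_b = 32M/(πd³) and τ = 16T/(πd³), so the von Mises stress is σ' = (16/πd³)·√(4M²+3T²).
√(4M²+3T²) = √(4×(5.450×10^6)² + 3×(4.040×10^6)²) = 1.295×10^7 N·mm.
d³ = 16×1.295×10^7/(π×147.5) = 447200 mm³.
d = 76.47 mm.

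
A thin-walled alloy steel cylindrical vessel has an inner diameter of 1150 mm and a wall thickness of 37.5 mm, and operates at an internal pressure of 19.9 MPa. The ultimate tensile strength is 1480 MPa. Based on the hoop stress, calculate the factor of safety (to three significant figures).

σ_h = pD/(2t) = 19.9×1150/(2×37.5) = 305.1 MPa.
n = 1480/305.1 = 4.850.

n = 4.85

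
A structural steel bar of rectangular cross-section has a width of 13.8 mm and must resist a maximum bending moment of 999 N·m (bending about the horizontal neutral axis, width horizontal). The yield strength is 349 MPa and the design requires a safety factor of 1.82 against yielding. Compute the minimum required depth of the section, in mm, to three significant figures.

h = 47.6 mm

σ_allow = 349/1.82 = 191.8 MPa.
For a rectangular section σ = 6M/(bh²), so h² = 6M/(b σ_allow) = 6×999000/(13.8×191.8) = 2265 mm².
h = 47.59 mm.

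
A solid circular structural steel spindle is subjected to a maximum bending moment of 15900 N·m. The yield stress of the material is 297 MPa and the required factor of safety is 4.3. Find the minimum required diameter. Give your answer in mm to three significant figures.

d = 133 mm

σ_allow = 297/4.3 = 69.07 MPa.
For a solid circular section σ = 32M/(πd³), so d³ = 32M/(π σ_allow) = 32×1.5900×10^7/(π×69.07) = 2.345×10^6 mm³.
d = 132.9 mm.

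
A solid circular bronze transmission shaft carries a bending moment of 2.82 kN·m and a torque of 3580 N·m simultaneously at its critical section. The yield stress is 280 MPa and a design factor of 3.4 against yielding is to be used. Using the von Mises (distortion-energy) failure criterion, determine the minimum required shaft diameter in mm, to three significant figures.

σ_allow = σ_y/n = 280/3.4 = 82.35 MPa.
For a solid shaft σ_b = 32M/(πd³) and τ = 16T/(πd³), so the von Mises stress is σ' = (16/πd³)·√(4M²+3T²).
√(4M²+3T²) = √(4×(2.820×10^6)² + 3×(3.580×10^6)²) = 8.382×10^6 N·mm.
d³ = 16×8.382×10^6/(π×82.35) = 518400 mm³.
d = 80.33 mm.

d = 80.3 mm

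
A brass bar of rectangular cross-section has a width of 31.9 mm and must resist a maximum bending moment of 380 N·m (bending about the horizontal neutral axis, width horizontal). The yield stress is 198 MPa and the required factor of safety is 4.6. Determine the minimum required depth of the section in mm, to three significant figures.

h = 40.7 mm

σ_allow = 198/4.6 = 43.04 MPa.
For a rectangular section σ = 6M/(bh²), so h² = 6M/(b σ_allow) = 6×380000/(31.9×43.04) = 1660 mm².
h = 40.75 mm.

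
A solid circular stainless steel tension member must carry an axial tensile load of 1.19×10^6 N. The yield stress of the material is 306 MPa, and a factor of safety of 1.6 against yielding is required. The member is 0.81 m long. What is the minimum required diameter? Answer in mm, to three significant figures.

d = 89.0 mm

Allowable stress σ_allow = 306/1.6 = 191.2 MPa.
Required area A = F/σ_allow = 1190000/191.2 = 6222 mm².
A = πd²/4 → d = √(4A/π) = 89.01 mm.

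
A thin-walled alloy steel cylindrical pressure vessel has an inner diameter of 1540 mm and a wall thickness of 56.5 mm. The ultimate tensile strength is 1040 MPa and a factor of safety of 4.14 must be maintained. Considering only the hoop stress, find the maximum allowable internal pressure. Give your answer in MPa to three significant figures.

p_allow = 18.4 MPa

σ_allow = 1040/4.14 = 251.2 MPa.
σ_h = pD/(2t) → p_allow = 2σ_allow t/D = 2×251.2×56.5/1540 = 18.43 MPa.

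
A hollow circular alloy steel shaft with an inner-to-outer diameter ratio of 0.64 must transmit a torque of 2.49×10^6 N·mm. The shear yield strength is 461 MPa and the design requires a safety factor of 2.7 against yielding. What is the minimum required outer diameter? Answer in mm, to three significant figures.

τ_allow = 461/2.7 = 170.7 MPa.
For a hollow shaft τ = 16T/[πd_o³(1−k⁴)] with k = 0.64, so 1−k⁴ = 0.8322.
d_o³ = 16T/[π τ_allow (1−k⁴)] = 16×2490000/(π×170.7×0.8322) = 89250 mm³.
d_o = 44.69 mm.

d_o = 44.7 mm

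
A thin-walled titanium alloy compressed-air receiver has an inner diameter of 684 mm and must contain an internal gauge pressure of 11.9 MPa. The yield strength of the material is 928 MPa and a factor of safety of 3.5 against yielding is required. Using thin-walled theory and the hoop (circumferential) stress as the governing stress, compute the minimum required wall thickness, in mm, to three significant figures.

σ_allow = 928/3.5 = 265.1 MPa.
Hoop stress σ_h = pD/(2t), so t = pD/(2σ_allow) = 11.9×684/(2×265.1) = 15.35 mm.

t = 15.3 mm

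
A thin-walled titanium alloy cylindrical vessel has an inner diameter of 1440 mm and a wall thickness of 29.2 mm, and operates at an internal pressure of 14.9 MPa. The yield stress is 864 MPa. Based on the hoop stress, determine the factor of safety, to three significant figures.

σ_h = pD/(2t) = 14.9×1440/(2×29.2) = 367.4 MPa.
n = 864/367.4 = 2.352.

n = 2.35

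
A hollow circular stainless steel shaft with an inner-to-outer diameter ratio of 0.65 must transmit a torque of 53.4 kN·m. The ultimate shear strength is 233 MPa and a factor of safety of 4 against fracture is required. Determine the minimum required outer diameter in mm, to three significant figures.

d_o = 178 mm

τ_allow = 233/4 = 58.25 MPa.
For a hollow shaft τ = 16T/[πd_o³(1−k⁴)] with k = 0.65, so 1−k⁴ = 0.8215.
d_o³ = 16T/[π τ_allow (1−k⁴)] = 16×5.3400×10^7/(π×58.25×0.8215) = 5.683×10^6 mm³.
d_o = 178.5 mm.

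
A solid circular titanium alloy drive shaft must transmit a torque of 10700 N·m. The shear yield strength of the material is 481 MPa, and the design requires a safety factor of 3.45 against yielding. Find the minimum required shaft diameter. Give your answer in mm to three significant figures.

Allowable shear stress τ_allow = 481/3.45 = 139.4 MPa.
For a solid shaft τ = 16T/(πd³), so d³ = 16T/(π τ_allow) = 16×1.0700×10^7/(π×139.4) = 390900 mm³.
d = (390900)^(1/3) = 73.12 mm.

d = 73.1 mm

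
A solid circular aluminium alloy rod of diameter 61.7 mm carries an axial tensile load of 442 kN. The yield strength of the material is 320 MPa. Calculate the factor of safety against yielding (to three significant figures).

A = πd²/4 = 2990 mm².
σ = F/A = 442000/2990 = 147.8 MPa.
n = 320/147.8 = 2.165.

n = 2.16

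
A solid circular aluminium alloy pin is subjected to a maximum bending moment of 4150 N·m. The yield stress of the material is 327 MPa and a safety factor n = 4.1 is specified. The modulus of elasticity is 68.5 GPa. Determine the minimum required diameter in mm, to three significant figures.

d = 80.9 mm

σ_allow = 327/4.1 = 79.76 MPa.
For a solid circular section σ = 32M/(πd³), so d³ = 32M/(π σ_allow) = 32×4150000/(π×79.76) = 530000 mm³.
d = 80.93 mm.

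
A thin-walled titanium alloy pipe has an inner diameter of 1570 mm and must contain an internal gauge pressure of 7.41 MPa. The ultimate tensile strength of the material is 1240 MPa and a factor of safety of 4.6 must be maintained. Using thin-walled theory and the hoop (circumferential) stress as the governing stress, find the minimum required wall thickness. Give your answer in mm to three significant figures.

σ_allow = 1240/4.6 = 269.6 MPa.
Hoop stress σ_h = pD/(2t), so t = pD/(2σ_allow) = 7.41×1570/(2×269.6) = 21.58 mm.

t = 21.6 mm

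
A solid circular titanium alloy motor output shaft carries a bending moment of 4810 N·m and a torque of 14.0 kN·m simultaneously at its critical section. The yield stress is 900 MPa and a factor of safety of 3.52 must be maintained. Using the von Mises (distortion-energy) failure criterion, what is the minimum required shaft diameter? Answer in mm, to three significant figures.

σ_allow = σ_y/n = 900/3.52 = 255.7 MPa.
For a solid shaft σ_b = 32M/(πd³) and τ = 16T/(πd³), so the von Mises stress is σ' = (16/πd³)·√(4M²+3T²).
√(4M²+3T²) = √(4×(4.810×10^6)² + 3×(1.400×10^7)²) = 2.609×10^7 N·mm.
d³ = 16×2.609×10^7/(π×255.7) = 519600 mm³.
d = 80.40 mm.

d = 80.4 mm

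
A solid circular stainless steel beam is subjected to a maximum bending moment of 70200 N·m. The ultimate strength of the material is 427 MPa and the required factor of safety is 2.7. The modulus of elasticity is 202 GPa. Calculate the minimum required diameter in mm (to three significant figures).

d = 165 mm

σ_allow = 427/2.7 = 158.1 MPa.
For a solid circular section σ = 32M/(πd³), so d³ = 32M/(π σ_allow) = 32×7.0200×10^7/(π×158.1) = 4.521×10^6 mm³.
d = 165.4 mm.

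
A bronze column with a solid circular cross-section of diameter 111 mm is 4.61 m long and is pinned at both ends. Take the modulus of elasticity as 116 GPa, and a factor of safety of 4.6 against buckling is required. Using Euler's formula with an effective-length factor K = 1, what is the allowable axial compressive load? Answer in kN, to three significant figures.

P_allow = 87.3 kN

I = πd⁴/64 = π×111⁴/64 = 7.452×10^6 mm⁴.
Effective length L_e = KL = 1×4.61 m = 4610 mm.
Euler critical load P_cr = π²EI/L_e² = π²×116000×7.452×10^6/4610² = 401400 N.
P_allow = P_cr/n = 401400/4.6 = 87270 N.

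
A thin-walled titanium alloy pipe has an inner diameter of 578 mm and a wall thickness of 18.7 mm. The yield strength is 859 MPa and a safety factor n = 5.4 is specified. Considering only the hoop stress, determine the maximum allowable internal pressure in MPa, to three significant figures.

p_allow = 10.3 MPa

σ_allow = 859/5.4 = 159.1 MPa.
σ_h = pD/(2t) → p_allow = 2σ_allow t/D = 2×159.1×18.7/578 = 10.29 MPa.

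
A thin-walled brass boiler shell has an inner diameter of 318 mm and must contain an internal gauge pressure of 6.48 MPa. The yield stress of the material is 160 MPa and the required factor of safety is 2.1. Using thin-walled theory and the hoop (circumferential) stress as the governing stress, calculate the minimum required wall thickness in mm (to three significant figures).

σ_allow = 160/2.1 = 76.19 MPa.
Hoop stress σ_h = pD/(2t), so t = pD/(2σ_allow) = 6.48×318/(2×76.19) = 13.52 mm.

t = 13.5 mm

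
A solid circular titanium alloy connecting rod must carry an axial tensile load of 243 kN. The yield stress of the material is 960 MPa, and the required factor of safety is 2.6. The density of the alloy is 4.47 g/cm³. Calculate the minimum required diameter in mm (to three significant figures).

Allowable stress σ_allow = 960/2.6 = 369.2 MPa.
Required area A = F/σ_allow = 243000/369.2 = 658.1 mm².
A = πd²/4 → d = √(4A/π) = 28.95 mm.

d = 28.9 mm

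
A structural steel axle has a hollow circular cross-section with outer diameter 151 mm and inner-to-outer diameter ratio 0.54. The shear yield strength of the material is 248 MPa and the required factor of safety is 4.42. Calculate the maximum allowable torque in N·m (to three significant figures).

T_allow = 34700 N·m

τ_allow = 248/4.42 = 56.11 MPa.
For a hollow shaft T_allow = τ_allow·πd_o³(1−k⁴)/16 with 1−k⁴ = 0.9150, so πd_o³(1−k⁴)/16 = 618500 mm³.
T_allow = 56.11×618500 = 3.471×10^7 N·mm = 34710 N·m.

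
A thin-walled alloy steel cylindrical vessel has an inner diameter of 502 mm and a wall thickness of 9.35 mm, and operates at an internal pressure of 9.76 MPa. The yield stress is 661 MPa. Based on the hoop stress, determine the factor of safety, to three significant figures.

n = 2.52

σ_h = pD/(2t) = 9.76×502/(2×9.35) = 262.0 MPa.
n = 661/262.0 = 2.523.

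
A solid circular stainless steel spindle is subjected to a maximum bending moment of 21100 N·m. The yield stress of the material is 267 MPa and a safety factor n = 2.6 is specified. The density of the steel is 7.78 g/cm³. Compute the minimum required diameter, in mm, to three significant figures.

d = 128 mm

σ_allow = 267/2.6 = 102.7 MPa.
For a solid circular section σ = 32M/(πd³), so d³ = 32M/(π σ_allow) = 32×2.1100×10^7/(π×102.7) = 2.093×10^6 mm³.
d = 127.9 mm.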